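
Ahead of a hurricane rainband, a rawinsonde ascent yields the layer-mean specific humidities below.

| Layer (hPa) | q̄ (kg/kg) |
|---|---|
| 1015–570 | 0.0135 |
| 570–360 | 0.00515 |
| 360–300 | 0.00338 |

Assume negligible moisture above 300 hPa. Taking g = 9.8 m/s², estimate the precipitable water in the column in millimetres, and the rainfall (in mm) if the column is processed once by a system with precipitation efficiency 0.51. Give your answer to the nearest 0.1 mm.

Precipitable water is the column-integrated vapour mass per unit area: PW = (1/g) Σ q̄ Δp, with q in kg/kg and Δp in Pa (1 kg/m² of water = 1 mm).
Layer 1015–570 hPa: Δp = 445 hPa = 44500 Pa, q̄ = 0.0135 kg/kg → 0.0135 × 44500 / 9.8 = 61.30 mm
Layer 570–360 hPa: Δp = 210 hPa = 21000 Pa, q̄ = 0.00515 kg/kg → 0.00515 × 21000 / 9.8 = 11.04 mm
Layer 360–300 hPa: Δp = 60 hPa = 6000 Pa, q̄ = 0.00338 kg/kg → 0.00338 × 6000 / 9.8 = 2.07 mm
PW = 61.30 + 11.04 + 2.07 = 74.41 ≈ 74.4 mm.
Rainfall = ε × PW = 0.51 × 74.4 = 37.9 mm.

PW ≈ 74.4 mm; rainfall ≈ 37.9 mm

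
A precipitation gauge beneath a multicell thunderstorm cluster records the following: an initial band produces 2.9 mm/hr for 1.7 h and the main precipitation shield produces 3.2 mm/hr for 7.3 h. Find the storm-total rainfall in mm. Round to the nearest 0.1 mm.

Total = Σ Rᵢ Δtᵢ = 2.9 × 1.7 + 3.2 × 7.3
      = 4.93 + 23.36 = 28.3 mm.

total ≈ 28.3 mm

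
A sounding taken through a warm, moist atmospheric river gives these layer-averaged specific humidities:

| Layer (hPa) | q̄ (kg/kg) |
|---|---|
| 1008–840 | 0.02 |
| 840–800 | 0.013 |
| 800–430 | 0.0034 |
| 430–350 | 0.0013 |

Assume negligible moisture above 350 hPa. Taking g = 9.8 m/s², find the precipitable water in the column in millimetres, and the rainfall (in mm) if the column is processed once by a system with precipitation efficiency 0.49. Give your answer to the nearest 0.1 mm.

PW ≈ 53.5 mm; rainfall ≈ 26.2 mm

Precipitable water is the column-integrated vapour mass per unit area: PW = (1/g) Σ q̄ Δp, with q in kg/kg and Δp in Pa (1 kg/m² of water = 1 mm).
Layer 1008–840 hPa: Δp = 168 hPa = 16800 Pa, q̄ = 0.02 kg/kg → 0.02 × 16800 / 9.8 = 34.29 mm
Layer 840–800 hPa: Δp = 40 hPa = 4000 Pa, q̄ = 0.013 kg/kg → 0.013 × 4000 / 9.8 = 5.31 mm
Layer 800–430 hPa: Δp = 370 hPa = 37000 Pa, q̄ = 0.0034 kg/kg → 0.0034 × 37000 / 9.8 = 12.84 mm
Layer 430–350 hPa: Δp = 80 hPa = 8000 Pa, q̄ = 0.0013 kg/kg → 0.0013 × 8000 / 9.8 = 1.06 mm
PW = 34.29 + 5.31 + 12.84 + 1.06 = 53.50 ≈ 53.5 mm.
Rainfall = ε × PW = 0.49 × 53.5 = 26.2 mm.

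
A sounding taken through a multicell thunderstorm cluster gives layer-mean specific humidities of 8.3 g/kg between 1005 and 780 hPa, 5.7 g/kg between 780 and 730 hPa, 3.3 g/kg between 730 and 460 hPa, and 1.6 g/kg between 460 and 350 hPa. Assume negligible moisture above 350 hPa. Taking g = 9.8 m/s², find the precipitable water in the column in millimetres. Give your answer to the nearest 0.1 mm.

Precipitable water is the column-integrated vapour mass per unit area: PW = (1/g) Σ q̄ Δp, with q in kg/kg and Δp in Pa (1 kg/m² of water = 1 mm).
Layer 1005–780 hPa: Δp = 225 hPa = 22500 Pa, q̄ = 0.0083 kg/kg → 0.0083 × 22500 / 9.8 = 19.06 mm
Layer 780–730 hPa: Δp = 50 hPa = 5000 Pa, q̄ = 0.0057 kg/kg → 0.0057 × 5000 / 9.8 = 2.91 mm
Layer 730–460 hPa: Δp = 270 hPa = 27000 Pa, q̄ = 0.0033 kg/kg → 0.0033 × 27000 / 9.8 = 9.09 mm
Layer 460–350 hPa: Δp = 110 hPa = 11000 Pa, q̄ = 0.0016 kg/kg → 0.0016 × 11000 / 9.8 = 1.80 mm
PW = 19.06 + 2.91 + 9.09 + 1.80 = 32.86 ≈ 32.9 mm.

PW ≈ 32.9 mm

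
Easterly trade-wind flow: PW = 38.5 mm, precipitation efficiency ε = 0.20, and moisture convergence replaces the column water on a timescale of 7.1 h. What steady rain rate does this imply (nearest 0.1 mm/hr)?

R ≈ 1.1 mm/hr

Each overturning extracts ε × PW = 0.20 × 38.5 = 7.7 mm.
Rate = ε·PW / τ = 7.7 / 7.1 h = 1.1 mm/hr.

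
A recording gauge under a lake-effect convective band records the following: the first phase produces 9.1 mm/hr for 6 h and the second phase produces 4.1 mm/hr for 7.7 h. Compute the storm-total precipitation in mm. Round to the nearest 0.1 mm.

Total = Σ Rᵢ Δtᵢ = 9.1 × 6 + 4.1 × 7.7
      = 54.6 + 31.57 = 86.2 mm.

total ≈ 86.2 mm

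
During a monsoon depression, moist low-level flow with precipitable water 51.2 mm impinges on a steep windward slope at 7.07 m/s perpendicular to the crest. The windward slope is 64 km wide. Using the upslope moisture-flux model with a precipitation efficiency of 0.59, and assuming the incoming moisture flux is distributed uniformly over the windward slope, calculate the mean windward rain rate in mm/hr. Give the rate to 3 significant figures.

Incoming column moisture flux per unit ridge length: F = V × PW = 7.07 × 51.2 = 361.984 mm·m/s.
Spread over the 64 km slope with efficiency ε = 0.59: R = ε·F/W = 0.59 × 361.984 / 64000 m = 3.337e-03 mm/s.
R = 3.337e-03 × 3600 = 12.0 mm/hr.

R ≈ 12.0 mm/hr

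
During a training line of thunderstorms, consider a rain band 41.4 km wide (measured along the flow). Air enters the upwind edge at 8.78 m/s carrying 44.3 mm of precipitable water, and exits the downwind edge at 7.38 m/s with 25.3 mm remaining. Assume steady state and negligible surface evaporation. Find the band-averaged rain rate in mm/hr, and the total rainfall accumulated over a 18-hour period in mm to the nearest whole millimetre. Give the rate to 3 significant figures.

R ≈ 17.6 mm/hr; total ≈ 317 mm

Column moisture flux per unit crosswind length is F = V × PW.
Inflow: F_in = 8.78 × 44.3 = 388.954 mm·m/s
Outflow: F_out = 7.38 × 25.3 = 186.714 mm·m/s
Steady-state rate R = (F_in − F_out)/L = (388.954 − 186.714) / 41400 m = 4.885e-03 mm/s.
R = 4.885e-03 × 3600 = 17.6 mm/hr.
Over 18 h: total = 17.6 × 18 = 316.8 ≈ 317 mm.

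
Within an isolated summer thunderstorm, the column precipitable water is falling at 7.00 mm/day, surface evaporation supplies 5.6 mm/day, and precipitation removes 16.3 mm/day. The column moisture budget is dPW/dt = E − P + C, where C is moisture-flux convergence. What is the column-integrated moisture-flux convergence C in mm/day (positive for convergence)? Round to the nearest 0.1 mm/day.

C ≈ 3.7 mm/day

dPW/dt = -7.00 mm/day.
C = dPW/dt − E + P = (-7.00) − 5.6 + 16.3 = 3.7 mm/day.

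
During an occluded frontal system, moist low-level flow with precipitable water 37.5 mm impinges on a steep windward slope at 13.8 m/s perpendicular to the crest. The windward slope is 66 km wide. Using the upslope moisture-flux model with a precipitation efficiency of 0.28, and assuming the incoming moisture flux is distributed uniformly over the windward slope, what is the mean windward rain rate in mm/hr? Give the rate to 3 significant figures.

R ≈ 7.90 mm/hr

Incoming column moisture flux per unit ridge length: F = V × PW = 13.8 × 37.5 = 517.5 mm·m/s.
Spread over the 66 km slope with efficiency ε = 0.28: R = ε·F/W = 0.28 × 517.5 / 66000 m = 2.195e-03 mm/s.
R = 2.195e-03 × 3600 = 7.90 mm/hr.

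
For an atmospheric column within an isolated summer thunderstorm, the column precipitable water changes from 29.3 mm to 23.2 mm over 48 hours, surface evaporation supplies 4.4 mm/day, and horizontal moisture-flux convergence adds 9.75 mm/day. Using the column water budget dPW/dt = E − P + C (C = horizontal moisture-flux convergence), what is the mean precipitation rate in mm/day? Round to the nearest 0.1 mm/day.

dPW/dt = (23.2 − 29.3) mm / (48/24 day) = -3.050 mm/day.
P = E + C − dPW/dt = 4.4 + (9.75) − (-3.050) = 17.2 mm/day.

P ≈ 17.2 mm/day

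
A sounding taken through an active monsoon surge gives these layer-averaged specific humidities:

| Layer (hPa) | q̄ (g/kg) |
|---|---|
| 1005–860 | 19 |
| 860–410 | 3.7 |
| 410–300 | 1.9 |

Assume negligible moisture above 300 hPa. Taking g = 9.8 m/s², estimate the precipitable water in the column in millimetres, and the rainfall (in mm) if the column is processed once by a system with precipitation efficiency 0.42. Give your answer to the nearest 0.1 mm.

PW ≈ 47.2 mm; rainfall ≈ 19.8 mm

Precipitable water is the column-integrated vapour mass per unit area: PW = (1/g) Σ q̄ Δp, with q in kg/kg and Δp in Pa (1 kg/m² of water = 1 mm).
Layer 1005–860 hPa: Δp = 145 hPa = 14500 Pa, q̄ = 0.019 kg/kg → 0.019 × 14500 / 9.8 = 28.11 mm
Layer 860–410 hPa: Δp = 450 hPa = 45000 Pa, q̄ = 0.0037 kg/kg → 0.0037 × 45000 / 9.8 = 16.99 mm
Layer 410–300 hPa: Δp = 110 hPa = 11000 Pa, q̄ = 0.0019 kg/kg → 0.0019 × 11000 / 9.8 = 2.13 mm
PW = 28.11 + 16.99 + 2.13 = 47.23 ≈ 47.2 mm.
Rainfall = ε × PW = 0.42 × 47.2 = 19.8 mm.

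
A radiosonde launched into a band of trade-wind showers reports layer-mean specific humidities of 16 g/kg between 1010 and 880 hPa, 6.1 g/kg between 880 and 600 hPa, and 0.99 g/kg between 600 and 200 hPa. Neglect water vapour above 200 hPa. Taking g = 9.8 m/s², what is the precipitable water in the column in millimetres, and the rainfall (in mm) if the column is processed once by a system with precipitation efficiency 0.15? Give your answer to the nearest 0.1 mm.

Precipitable water is the column-integrated vapour mass per unit area: PW = (1/g) Σ q̄ Δp, with q in kg/kg and Δp in Pa (1 kg/m² of water = 1 mm).
Layer 1010–880 hPa: Δp = 130 hPa = 13000 Pa, q̄ = 0.016 kg/kg → 0.016 × 13000 / 9.8 = 21.22 mm
Layer 880–600 hPa: Δp = 280 hPa = 28000 Pa, q̄ = 0.0061 kg/kg → 0.0061 × 28000 / 9.8 = 17.43 mm
Layer 600–200 hPa: Δp = 400 hPa = 40000 Pa, q̄ = 0.00099 kg/kg → 0.00099 × 40000 / 9.8 = 4.04 mm
PW = 21.22 + 17.43 + 4.04 = 42.69 ≈ 42.7 mm.
Rainfall = ε × PW = 0.15 × 42.7 = 6.4 mm.

PW ≈ 42.7 mm; rainfall ≈ 6.4 mm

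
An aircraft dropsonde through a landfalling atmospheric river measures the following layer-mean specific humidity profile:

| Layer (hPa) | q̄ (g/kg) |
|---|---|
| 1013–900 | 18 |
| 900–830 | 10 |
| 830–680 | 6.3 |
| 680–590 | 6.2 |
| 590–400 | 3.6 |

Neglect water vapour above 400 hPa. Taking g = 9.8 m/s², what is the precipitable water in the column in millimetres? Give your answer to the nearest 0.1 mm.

Precipitable water is the column-integrated vapour mass per unit area: PW = (1/g) Σ q̄ Δp, with q in kg/kg and Δp in Pa (1 kg/m² of water = 1 mm).
Layer 1013–900 hPa: Δp = 113 hPa = 11300 Pa, q̄ = 0.018 kg/kg → 0.018 × 11300 / 9.8 = 20.76 mm
Layer 900–830 hPa: Δp = 70 hPa = 7000 Pa, q̄ = 0.01 kg/kg → 0.01 × 7000 / 9.8 = 7.14 mm
Layer 830–680 hPa: Δp = 150 hPa = 15000 Pa, q̄ = 0.0063 kg/kg → 0.0063 × 15000 / 9.8 = 9.64 mm
Layer 680–590 hPa: Δp = 90 hPa = 9000 Pa, q̄ = 0.0062 kg/kg → 0.0062 × 9000 / 9.8 = 5.69 mm
Layer 590–400 hPa: Δp = 190 hPa = 19000 Pa, q̄ = 0.0036 kg/kg → 0.0036 × 19000 / 9.8 = 6.98 mm
PW = 20.76 + 7.14 + 9.64 + 5.69 + 6.98 = 50.21 ≈ 50.2 mm.

PW ≈ 50.2 mm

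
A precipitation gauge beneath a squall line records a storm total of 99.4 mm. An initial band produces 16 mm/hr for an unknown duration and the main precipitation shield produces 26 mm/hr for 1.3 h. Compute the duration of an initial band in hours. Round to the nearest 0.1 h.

duration ≈ 4.1 h

Known phases: 26 × 1.3 = 33.8 mm.
Remaining depth = 99.4 − 33.8 = 65.6 mm.
Duration = 65.6 / 16 = 4.1 h.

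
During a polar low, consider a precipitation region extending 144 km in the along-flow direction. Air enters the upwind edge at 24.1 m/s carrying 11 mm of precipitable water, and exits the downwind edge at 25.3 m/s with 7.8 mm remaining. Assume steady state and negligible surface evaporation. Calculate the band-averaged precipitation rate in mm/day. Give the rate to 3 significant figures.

Column moisture flux per unit crosswind length is F = V × PW.
Inflow: F_in = 24.1 × 11 = 265.1 mm·m/s
Outflow: F_out = 25.3 × 7.8 = 197.34 mm·m/s
Steady-state rate R = (F_in − F_out)/L = (265.1 − 197.34) / 144000 m = 4.706e-04 mm/s.
R = 4.706e-04 × 3600 × 24 = 40.7 mm/day.

R ≈ 40.7 mm/day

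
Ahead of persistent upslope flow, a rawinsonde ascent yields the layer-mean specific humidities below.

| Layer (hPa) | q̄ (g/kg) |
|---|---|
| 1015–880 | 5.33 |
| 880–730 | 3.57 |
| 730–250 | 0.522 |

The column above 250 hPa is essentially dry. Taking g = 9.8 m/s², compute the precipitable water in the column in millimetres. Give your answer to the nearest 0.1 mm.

Precipitable water is the column-integrated vapour mass per unit area: PW = (1/g) Σ q̄ Δp, with q in kg/kg and Δp in Pa (1 kg/m² of water = 1 mm).
Layer 1015–880 hPa: Δp = 135 hPa = 13500 Pa, q̄ = 0.00533 kg/kg → 0.00533 × 13500 / 9.8 = 7.34 mm
Layer 880–730 hPa: Δp = 150 hPa = 15000 Pa, q̄ = 0.00357 kg/kg → 0.00357 × 15000 / 9.8 = 5.46 mm
Layer 730–250 hPa: Δp = 480 hPa = 48000 Pa, q̄ = 0.000522 kg/kg → 0.000522 × 48000 / 9.8 = 2.56 mm
PW = 7.34 + 5.46 + 2.56 = 15.36 ≈ 15.4 mm.

PW ≈ 15.4 mm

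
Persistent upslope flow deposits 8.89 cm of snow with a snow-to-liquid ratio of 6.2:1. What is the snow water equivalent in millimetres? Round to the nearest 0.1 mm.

SWE = snow depth / ratio = 8.89 cm / 6.2 = 1.434 cm = 14.3 mm.

SWE ≈ 14.3 mm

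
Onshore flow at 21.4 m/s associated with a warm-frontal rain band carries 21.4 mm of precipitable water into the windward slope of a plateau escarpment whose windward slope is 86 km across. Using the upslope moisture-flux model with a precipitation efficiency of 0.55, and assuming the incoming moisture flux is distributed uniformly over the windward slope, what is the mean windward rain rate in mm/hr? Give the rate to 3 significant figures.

Incoming column moisture flux per unit ridge length: F = V × PW = 21.4 × 21.4 = 457.96 mm·m/s.
Spread over the 86 km slope with efficiency ε = 0.55: R = ε·F/W = 0.55 × 457.96 / 86000 m = 2.929e-03 mm/s.
R = 2.929e-03 × 3600 = 10.5 mm/hr.

R ≈ 10.5 mm/hr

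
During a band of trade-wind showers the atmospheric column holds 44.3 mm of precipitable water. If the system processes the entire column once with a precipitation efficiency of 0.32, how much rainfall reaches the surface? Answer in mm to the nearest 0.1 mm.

rainfall ≈ 14.2 mm

Rainfall = ε × PW = 0.32 × 44.3 = 14.2 mm.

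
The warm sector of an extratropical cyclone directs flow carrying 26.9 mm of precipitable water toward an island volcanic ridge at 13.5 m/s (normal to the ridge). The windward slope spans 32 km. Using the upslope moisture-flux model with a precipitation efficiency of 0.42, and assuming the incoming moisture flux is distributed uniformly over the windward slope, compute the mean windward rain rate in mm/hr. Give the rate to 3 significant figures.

Incoming column moisture flux per unit ridge length: F = V × PW = 13.5 × 26.9 = 363.15 mm·m/s.
Spread over the 32 km slope with efficiency ε = 0.42: R = ε·F/W = 0.42 × 363.15 / 32000 m = 4.766e-03 mm/s.
R = 4.766e-03 × 3600 = 17.2 mm/hr.

R ≈ 17.2 mm/hr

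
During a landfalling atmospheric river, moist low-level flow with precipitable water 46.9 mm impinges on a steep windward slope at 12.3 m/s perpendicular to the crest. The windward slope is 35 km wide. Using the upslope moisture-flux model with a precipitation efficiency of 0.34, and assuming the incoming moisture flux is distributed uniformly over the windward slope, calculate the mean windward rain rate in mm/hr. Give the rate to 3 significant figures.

R ≈ 20.2 mm/hr

Incoming column moisture flux per unit ridge length: F = V × PW = 12.3 × 46.9 = 576.87 mm·m/s.
Spread over the 35 km slope with efficiency ε = 0.34: R = ε·F/W = 0.34 × 576.87 / 35000 m = 5.604e-03 mm/s.
R = 5.604e-03 × 3600 = 20.2 mm/hr.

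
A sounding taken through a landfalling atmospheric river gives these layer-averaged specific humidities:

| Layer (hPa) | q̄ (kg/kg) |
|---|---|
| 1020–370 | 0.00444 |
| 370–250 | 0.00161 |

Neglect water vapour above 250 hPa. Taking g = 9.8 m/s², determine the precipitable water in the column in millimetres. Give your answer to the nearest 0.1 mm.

PW ≈ 31.4 mm

Precipitable water is the column-integrated vapour mass per unit area: PW = (1/g) Σ q̄ Δp, with q in kg/kg and Δp in Pa (1 kg/m² of water = 1 mm).
Layer 1020–370 hPa: Δp = 650 hPa = 65000 Pa, q̄ = 0.00444 kg/kg → 0.00444 × 65000 / 9.8 = 29.45 mm
Layer 370–250 hPa: Δp = 120 hPa = 12000 Pa, q̄ = 0.00161 kg/kg → 0.00161 × 12000 / 9.8 = 1.97 mm
PW = 29.45 + 1.97 = 31.42 ≈ 31.4 mm.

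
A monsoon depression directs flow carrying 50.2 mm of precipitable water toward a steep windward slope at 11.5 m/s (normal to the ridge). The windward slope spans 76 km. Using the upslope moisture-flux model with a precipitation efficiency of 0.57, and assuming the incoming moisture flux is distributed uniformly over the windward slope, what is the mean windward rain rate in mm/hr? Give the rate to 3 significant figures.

R ≈ 15.6 mm/hr

Incoming column moisture flux per unit ridge length: F = V × PW = 11.5 × 50.2 = 577.3 mm·m/s.
Spread over the 76 km slope with efficiency ε = 0.57: R = ε·F/W = 0.57 × 577.3 / 76000 m = 4.330e-03 mm/s.
R = 4.330e-03 × 3600 = 15.6 mm/hr.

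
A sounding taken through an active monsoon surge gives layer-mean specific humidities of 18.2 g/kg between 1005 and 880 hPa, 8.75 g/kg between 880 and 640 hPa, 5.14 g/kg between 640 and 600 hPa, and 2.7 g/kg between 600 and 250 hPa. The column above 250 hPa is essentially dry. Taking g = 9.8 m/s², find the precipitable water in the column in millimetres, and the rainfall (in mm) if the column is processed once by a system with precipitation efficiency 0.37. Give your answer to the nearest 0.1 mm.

Precipitable water is the column-integrated vapour mass per unit area: PW = (1/g) Σ q̄ Δp, with q in kg/kg and Δp in Pa (1 kg/m² of water = 1 mm).
Layer 1005–880 hPa: Δp = 125 hPa = 12500 Pa, q̄ = 0.0182 kg/kg → 0.0182 × 12500 / 9.8 = 23.21 mm
Layer 880–640 hPa: Δp = 240 hPa = 24000 Pa, q̄ = 0.00875 kg/kg → 0.00875 × 24000 / 9.8 = 21.43 mm
Layer 640–600 hPa: Δp = 40 hPa = 4000 Pa, q̄ = 0.00514 kg/kg → 0.00514 × 4000 / 9.8 = 2.10 mm
Layer 600–250 hPa: Δp = 350 hPa = 35000 Pa, q̄ = 0.0027 kg/kg → 0.0027 × 35000 / 9.8 = 9.64 mm
PW = 23.21 + 21.43 + 2.10 + 9.64 = 56.38 ≈ 56.4 mm.
Rainfall = ε × PW = 0.37 × 56.4 = 20.9 mm.

PW ≈ 56.4 mm; rainfall ≈ 20.9 mm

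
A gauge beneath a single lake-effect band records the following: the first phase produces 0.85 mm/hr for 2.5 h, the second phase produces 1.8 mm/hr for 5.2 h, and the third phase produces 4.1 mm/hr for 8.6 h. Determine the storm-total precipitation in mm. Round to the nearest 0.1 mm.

Total = Σ Rᵢ Δtᵢ = 0.85 × 2.5 + 1.8 × 5.2 + 4.1 × 8.6
      = 2.125 + 9.36 + 35.26 = 46.7 mm.

total ≈ 46.7 mm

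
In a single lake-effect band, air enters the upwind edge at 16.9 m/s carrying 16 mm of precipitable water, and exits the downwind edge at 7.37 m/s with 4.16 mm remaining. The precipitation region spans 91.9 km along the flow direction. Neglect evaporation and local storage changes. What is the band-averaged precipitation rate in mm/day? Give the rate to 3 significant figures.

Column moisture flux per unit crosswind length is F = V × PW.
Inflow: F_in = 16.9 × 16 = 270.4 mm·m/s
Outflow: F_out = 7.37 × 4.16 = 30.6592 mm·m/s
Steady-state rate R = (F_in − F_out)/L = (270.4 − 30.6592) / 91900 m = 2.609e-03 mm/s.
R = 2.609e-03 × 3600 × 24 = 225 mm/day.

R ≈ 225 mm/day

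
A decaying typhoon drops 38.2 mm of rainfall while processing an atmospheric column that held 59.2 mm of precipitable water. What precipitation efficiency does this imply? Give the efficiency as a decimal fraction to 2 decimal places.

ε = rainfall / PW = 38.2 / 59.2 = 0.65.

ε ≈ 0.65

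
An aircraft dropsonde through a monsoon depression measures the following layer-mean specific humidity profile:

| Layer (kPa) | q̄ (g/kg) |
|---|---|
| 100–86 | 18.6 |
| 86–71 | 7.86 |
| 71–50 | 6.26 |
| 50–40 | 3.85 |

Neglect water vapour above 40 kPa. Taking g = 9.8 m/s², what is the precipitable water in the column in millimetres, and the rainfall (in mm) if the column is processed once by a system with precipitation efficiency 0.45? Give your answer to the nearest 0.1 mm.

PW ≈ 55.9 mm; rainfall ≈ 25.2 mm

Precipitable water is the column-integrated vapour mass per unit area: PW = (1/g) Σ q̄ Δp, with q in kg/kg and Δp in Pa (1 kg/m² of water = 1 mm).
Layer 100–86 kPa: Δp = 140 hPa = 14000 Pa, q̄ = 0.0186 kg/kg → 0.0186 × 14000 / 9.8 = 26.57 mm
Layer 86–71 kPa: Δp = 150 hPa = 15000 Pa, q̄ = 0.00786 kg/kg → 0.00786 × 15000 / 9.8 = 12.03 mm
Layer 71–50 kPa: Δp = 210 hPa = 21000 Pa, q̄ = 0.00626 kg/kg → 0.00626 × 21000 / 9.8 = 13.41 mm
Layer 50–40 kPa: Δp = 100 hPa = 10000 Pa, q̄ = 0.00385 kg/kg → 0.00385 × 10000 / 9.8 = 3.93 mm
PW = 26.57 + 12.03 + 13.41 + 3.93 = 55.94 ≈ 55.9 mm.
Rainfall = ε × PW = 0.45 × 55.9 = 25.2 mm.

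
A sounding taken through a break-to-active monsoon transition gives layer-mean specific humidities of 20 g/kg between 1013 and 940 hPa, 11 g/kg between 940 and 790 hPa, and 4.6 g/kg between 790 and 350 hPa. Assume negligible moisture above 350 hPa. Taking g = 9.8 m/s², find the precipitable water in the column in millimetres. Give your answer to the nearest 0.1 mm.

Precipitable water is the column-integrated vapour mass per unit area: PW = (1/g) Σ q̄ Δp, with q in kg/kg and Δp in Pa (1 kg/m² of water = 1 mm).
Layer 1013–940 hPa: Δp = 73 hPa = 7300 Pa, q̄ = 0.02 kg/kg → 0.02 × 7300 / 9.8 = 14.90 mm
Layer 940–790 hPa: Δp = 150 hPa = 15000 Pa, q̄ = 0.011 kg/kg → 0.011 × 15000 / 9.8 = 16.84 mm
Layer 790–350 hPa: Δp = 440 hPa = 44000 Pa, q̄ = 0.0046 kg/kg → 0.0046 × 44000 / 9.8 = 20.65 mm
PW = 14.90 + 16.84 + 20.65 = 52.39 ≈ 52.4 mm.

PW ≈ 52.4 mm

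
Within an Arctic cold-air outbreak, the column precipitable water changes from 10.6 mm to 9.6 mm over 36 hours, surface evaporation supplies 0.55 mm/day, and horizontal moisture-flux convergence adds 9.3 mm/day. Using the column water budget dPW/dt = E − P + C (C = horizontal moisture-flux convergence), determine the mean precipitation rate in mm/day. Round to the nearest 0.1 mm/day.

P ≈ 10.5 mm/day

dPW/dt = (9.6 − 10.6) mm / (36/24 day) = -0.667 mm/day.
P = E + C − dPW/dt = 0.55 + (9.3) − (-0.667) = 10.5 mm/day.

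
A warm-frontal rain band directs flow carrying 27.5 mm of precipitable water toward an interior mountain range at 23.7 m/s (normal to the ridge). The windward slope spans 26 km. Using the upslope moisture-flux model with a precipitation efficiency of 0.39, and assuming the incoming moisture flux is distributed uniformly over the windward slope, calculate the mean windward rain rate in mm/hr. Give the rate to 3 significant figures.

Incoming column moisture flux per unit ridge length: F = V × PW = 23.7 × 27.5 = 651.75 mm·m/s.
Spread over the 26 km slope with efficiency ε = 0.39: R = ε·F/W = 0.39 × 651.75 / 26000 m = 9.776e-03 mm/s.
R = 9.776e-03 × 3600 = 35.2 mm/hr.

R ≈ 35.2 mm/hr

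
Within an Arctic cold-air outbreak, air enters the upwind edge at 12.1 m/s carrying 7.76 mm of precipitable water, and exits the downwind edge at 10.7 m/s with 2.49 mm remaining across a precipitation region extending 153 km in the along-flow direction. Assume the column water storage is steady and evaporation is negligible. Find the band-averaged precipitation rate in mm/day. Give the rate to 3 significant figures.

Column moisture flux per unit crosswind length is F = V × PW.
Inflow: F_in = 12.1 × 7.76 = 93.896 mm·m/s
Outflow: F_out = 10.7 × 2.49 = 26.643 mm·m/s
Steady-state rate R = (F_in − F_out)/L = (93.896 − 26.643) / 153000 m = 4.396e-04 mm/s.
R = 4.396e-04 × 3600 × 24 = 38.0 mm/day.

R ≈ 38.0 mm/day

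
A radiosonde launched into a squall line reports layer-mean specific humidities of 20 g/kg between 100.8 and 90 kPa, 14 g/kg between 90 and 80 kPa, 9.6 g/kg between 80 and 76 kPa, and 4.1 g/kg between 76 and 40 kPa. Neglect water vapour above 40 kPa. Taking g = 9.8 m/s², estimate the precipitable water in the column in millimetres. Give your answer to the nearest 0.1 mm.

Precipitable water is the column-integrated vapour mass per unit area: PW = (1/g) Σ q̄ Δp, with q in kg/kg and Δp in Pa (1 kg/m² of water = 1 mm).
Layer 100.8–90 kPa: Δp = 108 hPa = 10800 Pa, q̄ = 0.02 kg/kg → 0.02 × 10800 / 9.8 = 22.04 mm
Layer 90–80 kPa: Δp = 100 hPa = 10000 Pa, q̄ = 0.014 kg/kg → 0.014 × 10000 / 9.8 = 14.29 mm
Layer 80–76 kPa: Δp = 40 hPa = 4000 Pa, q̄ = 0.0096 kg/kg → 0.0096 × 4000 / 9.8 = 3.92 mm
Layer 76–40 kPa: Δp = 360 hPa = 36000 Pa, q̄ = 0.0041 kg/kg → 0.0041 × 36000 / 9.8 = 15.06 mm
PW = 22.04 + 14.29 + 3.92 + 15.06 = 55.31 ≈ 55.3 mm.

PW ≈ 55.3 mm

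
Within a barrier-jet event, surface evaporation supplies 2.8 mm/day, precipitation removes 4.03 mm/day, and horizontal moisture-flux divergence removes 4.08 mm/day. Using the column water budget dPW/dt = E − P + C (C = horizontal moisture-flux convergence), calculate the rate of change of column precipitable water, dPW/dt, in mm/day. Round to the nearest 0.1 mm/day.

dPW/dt ≈ -5.3 mm/day

dPW/dt = E − P + C = 2.8 − 4.03 + (-4.08) = -5.3 mm/day.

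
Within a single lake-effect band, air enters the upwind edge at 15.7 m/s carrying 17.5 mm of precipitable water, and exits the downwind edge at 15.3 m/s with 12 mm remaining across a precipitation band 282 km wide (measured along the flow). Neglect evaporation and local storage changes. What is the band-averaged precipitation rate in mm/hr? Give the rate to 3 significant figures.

R ≈ 1.16 mm/hr

Column moisture flux per unit crosswind length is F = V × PW.
Inflow: F_in = 15.7 × 17.5 = 274.75 mm·m/s
Outflow: F_out = 15.3 × 12 = 183.6 mm·m/s
Steady-state rate R = (F_in − F_out)/L = (274.75 − 183.6) / 282000 m = 3.232e-04 mm/s.
R = 3.232e-04 × 3600 = 1.16 mm/hr.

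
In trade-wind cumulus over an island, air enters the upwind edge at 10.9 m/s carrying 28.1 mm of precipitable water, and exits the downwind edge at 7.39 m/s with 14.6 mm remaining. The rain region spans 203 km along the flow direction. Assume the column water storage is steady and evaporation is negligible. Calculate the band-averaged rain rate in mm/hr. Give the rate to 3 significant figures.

Column moisture flux per unit crosswind length is F = V × PW.
Inflow: F_in = 10.9 × 28.1 = 306.29 mm·m/s
Outflow: F_out = 7.39 × 14.6 = 107.894 mm·m/s
Steady-state rate R = (F_in − F_out)/L = (306.29 − 107.894) / 203000 m = 9.773e-04 mm/s.
R = 9.773e-04 × 3600 = 3.52 mm/hr.

R ≈ 3.52 mm/hr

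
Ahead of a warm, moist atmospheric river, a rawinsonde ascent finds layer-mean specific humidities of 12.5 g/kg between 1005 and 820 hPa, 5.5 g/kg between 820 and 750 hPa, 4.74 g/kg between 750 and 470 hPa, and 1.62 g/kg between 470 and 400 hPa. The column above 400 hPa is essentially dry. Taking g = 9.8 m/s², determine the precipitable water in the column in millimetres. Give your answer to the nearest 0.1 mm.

PW ≈ 42.2 mm

Precipitable water is the column-integrated vapour mass per unit area: PW = (1/g) Σ q̄ Δp, with q in kg/kg and Δp in Pa (1 kg/m² of water = 1 mm).
Layer 1005–820 hPa: Δp = 185 hPa = 18500 Pa, q̄ = 0.0125 kg/kg → 0.0125 × 18500 / 9.8 = 23.60 mm
Layer 820–750 hPa: Δp = 70 hPa = 7000 Pa, q̄ = 0.0055 kg/kg → 0.0055 × 7000 / 9.8 = 3.93 mm
Layer 750–470 hPa: Δp = 280 hPa = 28000 Pa, q̄ = 0.00474 kg/kg → 0.00474 × 28000 / 9.8 = 13.54 mm
Layer 470–400 hPa: Δp = 70 hPa = 7000 Pa, q̄ = 0.00162 kg/kg → 0.00162 × 7000 / 9.8 = 1.16 mm
PW = 23.60 + 3.93 + 13.54 + 1.16 = 42.23 ≈ 42.2 mm.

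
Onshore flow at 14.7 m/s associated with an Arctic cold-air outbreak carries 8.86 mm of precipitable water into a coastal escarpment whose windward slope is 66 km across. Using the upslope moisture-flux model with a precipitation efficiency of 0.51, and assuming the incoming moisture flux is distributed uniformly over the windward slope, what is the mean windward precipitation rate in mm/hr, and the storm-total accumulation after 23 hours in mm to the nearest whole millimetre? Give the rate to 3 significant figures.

R ≈ 3.62 mm/hr; total ≈ 83 mm

Incoming column moisture flux per unit ridge length: F = V × PW = 14.7 × 8.86 = 130.242 mm·m/s.
Spread over the 66 km slope with efficiency ε = 0.51: R = ε·F/W = 0.51 × 130.242 / 66000 m = 1.006e-03 mm/s.
R = 1.006e-03 × 3600 = 3.62 mm/hr.
Over 23 h: total = 3.62 × 23 = 83.26 ≈ 83 mm.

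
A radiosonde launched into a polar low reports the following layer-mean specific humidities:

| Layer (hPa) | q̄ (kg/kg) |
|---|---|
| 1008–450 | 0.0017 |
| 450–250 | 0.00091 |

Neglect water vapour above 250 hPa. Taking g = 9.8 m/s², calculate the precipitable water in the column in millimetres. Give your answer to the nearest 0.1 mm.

PW ≈ 11.5 mm

Precipitable water is the column-integrated vapour mass per unit area: PW = (1/g) Σ q̄ Δp, with q in kg/kg and Δp in Pa (1 kg/m² of water = 1 mm).
Layer 1008–450 hPa: Δp = 558 hPa = 55800 Pa, q̄ = 0.0017 kg/kg → 0.0017 × 55800 / 9.8 = 9.68 mm
Layer 450–250 hPa: Δp = 200 hPa = 20000 Pa, q̄ = 0.00091 kg/kg → 0.00091 × 20000 / 9.8 = 1.86 mm
PW = 9.68 + 1.86 = 11.54 ≈ 11.5 mm.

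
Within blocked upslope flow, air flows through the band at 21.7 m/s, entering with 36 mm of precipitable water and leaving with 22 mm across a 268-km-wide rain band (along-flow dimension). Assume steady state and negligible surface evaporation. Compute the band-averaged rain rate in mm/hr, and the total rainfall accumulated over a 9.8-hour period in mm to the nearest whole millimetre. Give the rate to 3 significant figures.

Column moisture flux per unit crosswind length is F = V × PW.
Inflow: F_in = 21.7 × 36 = 781.2 mm·m/s
Outflow: F_out = 21.7 × 22 = 477.4 mm·m/s
Steady-state rate R = (F_in − F_out)/L = (781.2 − 477.4) / 268000 m = 1.134e-03 mm/s.
R = 1.134e-03 × 3600 = 4.08 mm/hr.
Over 9.8 h: total = 4.08 × 9.8 = 39.984 ≈ 40 mm.

R ≈ 4.08 mm/hr; total ≈ 40 mm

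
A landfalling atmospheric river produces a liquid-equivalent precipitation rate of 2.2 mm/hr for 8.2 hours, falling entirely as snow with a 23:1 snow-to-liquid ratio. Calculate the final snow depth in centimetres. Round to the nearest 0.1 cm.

Liquid-equivalent depth = 2.2 × 8.2 = 18.04 mm.
Snow depth = 18.04 mm × 23 = 414.92 mm = 41.5 cm.

snow depth ≈ 41.5 cm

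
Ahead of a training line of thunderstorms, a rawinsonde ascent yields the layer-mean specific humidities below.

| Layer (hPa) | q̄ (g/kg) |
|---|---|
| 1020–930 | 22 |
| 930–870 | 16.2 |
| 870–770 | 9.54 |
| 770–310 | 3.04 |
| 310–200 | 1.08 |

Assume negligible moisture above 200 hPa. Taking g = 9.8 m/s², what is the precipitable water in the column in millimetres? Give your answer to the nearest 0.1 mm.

Precipitable water is the column-integrated vapour mass per unit area: PW = (1/g) Σ q̄ Δp, with q in kg/kg and Δp in Pa (1 kg/m² of water = 1 mm).
Layer 1020–930 hPa: Δp = 90 hPa = 9000 Pa, q̄ = 0.022 kg/kg → 0.022 × 9000 / 9.8 = 20.20 mm
Layer 930–870 hPa: Δp = 60 hPa = 6000 Pa, q̄ = 0.0162 kg/kg → 0.0162 × 6000 / 9.8 = 9.92 mm
Layer 870–770 hPa: Δp = 100 hPa = 10000 Pa, q̄ = 0.00954 kg/kg → 0.00954 × 10000 / 9.8 = 9.73 mm
Layer 770–310 hPa: Δp = 460 hPa = 46000 Pa, q̄ = 0.00304 kg/kg → 0.00304 × 46000 / 9.8 = 14.27 mm
Layer 310–200 hPa: Δp = 110 hPa = 11000 Pa, q̄ = 0.00108 kg/kg → 0.00108 × 11000 / 9.8 = 1.21 mm
PW = 20.20 + 9.92 + 9.73 + 14.27 + 1.21 = 55.33 ≈ 55.3 mm.

PW ≈ 55.3 mm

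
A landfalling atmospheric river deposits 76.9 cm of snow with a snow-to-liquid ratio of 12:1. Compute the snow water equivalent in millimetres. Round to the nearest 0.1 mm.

SWE = snow depth / ratio = 76.9 cm / 12 = 6.408 cm = 64.1 mm.

SWE ≈ 64.1 mm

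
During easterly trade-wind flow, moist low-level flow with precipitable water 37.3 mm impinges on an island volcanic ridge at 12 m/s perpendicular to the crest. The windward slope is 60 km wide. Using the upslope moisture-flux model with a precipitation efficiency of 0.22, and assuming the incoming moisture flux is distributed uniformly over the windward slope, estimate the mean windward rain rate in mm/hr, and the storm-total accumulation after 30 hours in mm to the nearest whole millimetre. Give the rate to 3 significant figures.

Incoming column moisture flux per unit ridge length: F = V × PW = 12 × 37.3 = 447.6 mm·m/s.
Spread over the 60 km slope with efficiency ε = 0.22: R = ε·F/W = 0.22 × 447.6 / 60000 m = 1.641e-03 mm/s.
R = 1.641e-03 × 3600 = 5.91 mm/hr.
Over 30 h: total = 5.91 × 30 = 177.3 ≈ 177 mm.

R ≈ 5.91 mm/hr; total ≈ 177 mm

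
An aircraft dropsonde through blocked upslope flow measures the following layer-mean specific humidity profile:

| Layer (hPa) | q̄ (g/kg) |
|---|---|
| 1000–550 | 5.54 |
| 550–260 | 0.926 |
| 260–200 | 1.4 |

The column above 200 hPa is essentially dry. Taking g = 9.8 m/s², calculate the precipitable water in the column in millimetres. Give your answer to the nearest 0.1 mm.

PW ≈ 29.0 mm

Precipitable water is the column-integrated vapour mass per unit area: PW = (1/g) Σ q̄ Δp, with q in kg/kg and Δp in Pa (1 kg/m² of water = 1 mm).
Layer 1000–550 hPa: Δp = 450 hPa = 45000 Pa, q̄ = 0.00554 kg/kg → 0.00554 × 45000 / 9.8 = 25.44 mm
Layer 550–260 hPa: Δp = 290 hPa = 29000 Pa, q̄ = 0.000926 kg/kg → 0.000926 × 29000 / 9.8 = 2.74 mm
Layer 260–200 hPa: Δp = 60 hPa = 6000 Pa, q̄ = 0.0014 kg/kg → 0.0014 × 6000 / 9.8 = 0.86 mm
PW = 25.44 + 2.74 + 0.86 = 29.04 ≈ 29.0 mm.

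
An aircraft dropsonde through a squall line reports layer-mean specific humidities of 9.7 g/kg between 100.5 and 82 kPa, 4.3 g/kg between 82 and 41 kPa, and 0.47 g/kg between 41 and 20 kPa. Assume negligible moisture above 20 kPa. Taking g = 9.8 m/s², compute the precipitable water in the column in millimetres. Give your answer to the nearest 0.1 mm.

Precipitable water is the column-integrated vapour mass per unit area: PW = (1/g) Σ q̄ Δp, with q in kg/kg and Δp in Pa (1 kg/m² of water = 1 mm).
Layer 100.5–82 kPa: Δp = 185 hPa = 18500 Pa, q̄ = 0.0097 kg/kg → 0.0097 × 18500 / 9.8 = 18.31 mm
Layer 82–41 kPa: Δp = 410 hPa = 41000 Pa, q̄ = 0.0043 kg/kg → 0.0043 × 41000 / 9.8 = 17.99 mm
Layer 41–20 kPa: Δp = 210 hPa = 21000 Pa, q̄ = 0.00047 kg/kg → 0.00047 × 21000 / 9.8 = 1.01 mm
PW = 18.31 + 17.99 + 1.01 = 37.31 ≈ 37.3 mm.

PW ≈ 37.3 mm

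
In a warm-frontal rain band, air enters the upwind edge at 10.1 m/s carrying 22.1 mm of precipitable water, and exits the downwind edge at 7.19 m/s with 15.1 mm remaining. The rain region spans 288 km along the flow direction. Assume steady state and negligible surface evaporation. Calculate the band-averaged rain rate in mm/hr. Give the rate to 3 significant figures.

R ≈ 1.43 mm/hr

Column moisture flux per unit crosswind length is F = V × PW.
Inflow: F_in = 10.1 × 22.1 = 223.21 mm·m/s
Outflow: F_out = 7.19 × 15.1 = 108.569 mm·m/s
Steady-state rate R = (F_in − F_out)/L = (223.21 − 108.569) / 288000 m = 3.981e-04 mm/s.
R = 3.981e-04 × 3600 = 1.43 mm/hr.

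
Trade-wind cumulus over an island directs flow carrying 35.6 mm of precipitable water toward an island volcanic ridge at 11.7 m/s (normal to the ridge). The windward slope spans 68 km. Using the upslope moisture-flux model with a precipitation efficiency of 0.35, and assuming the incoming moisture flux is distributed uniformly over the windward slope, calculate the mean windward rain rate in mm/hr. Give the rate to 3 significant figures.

R ≈ 7.72 mm/hr

Incoming column moisture flux per unit ridge length: F = V × PW = 11.7 × 35.6 = 416.52 mm·m/s.
Spread over the 68 km slope with efficiency ε = 0.35: R = ε·F/W = 0.35 × 416.52 / 68000 m = 2.144e-03 mm/s.
R = 2.144e-03 × 3600 = 7.72 mm/hr.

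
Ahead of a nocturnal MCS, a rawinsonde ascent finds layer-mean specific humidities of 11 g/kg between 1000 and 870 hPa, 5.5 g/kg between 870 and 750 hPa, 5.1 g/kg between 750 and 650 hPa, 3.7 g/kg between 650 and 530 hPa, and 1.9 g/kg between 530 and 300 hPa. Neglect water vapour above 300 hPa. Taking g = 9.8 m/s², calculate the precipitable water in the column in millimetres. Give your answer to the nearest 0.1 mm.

PW ≈ 35.5 mm

Precipitable water is the column-integrated vapour mass per unit area: PW = (1/g) Σ q̄ Δp, with q in kg/kg and Δp in Pa (1 kg/m² of water = 1 mm).
Layer 1000–870 hPa: Δp = 130 hPa = 13000 Pa, q̄ = 0.011 kg/kg → 0.011 × 13000 / 9.8 = 14.59 mm
Layer 870–750 hPa: Δp = 120 hPa = 12000 Pa, q̄ = 0.0055 kg/kg → 0.0055 × 12000 / 9.8 = 6.73 mm
Layer 750–650 hPa: Δp = 100 hPa = 10000 Pa, q̄ = 0.0051 kg/kg → 0.0051 × 10000 / 9.8 = 5.20 mm
Layer 650–530 hPa: Δp = 120 hPa = 12000 Pa, q̄ = 0.0037 kg/kg → 0.0037 × 12000 / 9.8 = 4.53 mm
Layer 530–300 hPa: Δp = 230 hPa = 23000 Pa, q̄ = 0.0019 kg/kg → 0.0019 × 23000 / 9.8 = 4.46 mm
PW = 14.59 + 6.73 + 5.20 + 4.53 + 4.46 = 35.51 ≈ 35.5 mm.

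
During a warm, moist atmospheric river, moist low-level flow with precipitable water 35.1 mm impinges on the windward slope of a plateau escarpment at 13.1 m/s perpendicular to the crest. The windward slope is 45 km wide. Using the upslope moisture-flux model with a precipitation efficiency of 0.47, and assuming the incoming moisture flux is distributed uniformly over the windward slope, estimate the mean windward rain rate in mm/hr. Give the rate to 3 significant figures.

Incoming column moisture flux per unit ridge length: F = V × PW = 13.1 × 35.1 = 459.81 mm·m/s.
Spread over the 45 km slope with efficiency ε = 0.47: R = ε·F/W = 0.47 × 459.81 / 45000 m = 4.802e-03 mm/s.
R = 4.802e-03 × 3600 = 17.3 mm/hr.

R ≈ 17.3 mm/hr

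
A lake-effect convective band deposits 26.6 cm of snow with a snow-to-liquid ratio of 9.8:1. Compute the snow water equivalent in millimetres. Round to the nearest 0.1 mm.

SWE = snow depth / ratio = 26.6 cm / 9.8 = 2.714 cm = 27.1 mm.

SWE ≈ 27.1 mm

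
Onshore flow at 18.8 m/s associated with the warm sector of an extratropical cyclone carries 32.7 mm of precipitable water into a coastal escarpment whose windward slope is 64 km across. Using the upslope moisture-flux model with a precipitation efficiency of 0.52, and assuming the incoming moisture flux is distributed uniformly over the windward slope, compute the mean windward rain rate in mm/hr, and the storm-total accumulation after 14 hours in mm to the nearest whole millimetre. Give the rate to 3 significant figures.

R ≈ 18.0 mm/hr; total ≈ 252 mm

Incoming column moisture flux per unit ridge length: F = V × PW = 18.8 × 32.7 = 614.76 mm·m/s.
Spread over the 64 km slope with efficiency ε = 0.52: R = ε·F/W = 0.52 × 614.76 / 64000 m = 4.995e-03 mm/s.
R = 4.995e-03 × 3600 = 18.0 mm/hr.
Over 14 h: total = 18.0 × 14 = 252 mm.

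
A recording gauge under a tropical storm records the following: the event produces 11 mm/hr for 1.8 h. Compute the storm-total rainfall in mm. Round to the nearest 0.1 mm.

total ≈ 19.8 mm

Total = Σ Rᵢ Δtᵢ = 11 × 1.8
      = 19.8 = 19.8 mm.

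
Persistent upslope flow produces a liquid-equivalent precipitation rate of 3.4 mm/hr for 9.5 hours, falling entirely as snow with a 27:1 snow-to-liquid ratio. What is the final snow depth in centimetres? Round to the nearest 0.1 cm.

snow depth ≈ 87.2 cm

Liquid-equivalent depth = 3.4 × 9.5 = 32.3 mm.
Snow depth = 32.3 mm × 27 = 872.1 mm = 87.2 cm.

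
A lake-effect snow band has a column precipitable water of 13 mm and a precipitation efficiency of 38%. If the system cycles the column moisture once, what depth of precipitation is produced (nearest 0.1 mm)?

Precipitation = ε × PW = 0.38 × 13 = 4.9 mm.

precipitation ≈ 4.9 mm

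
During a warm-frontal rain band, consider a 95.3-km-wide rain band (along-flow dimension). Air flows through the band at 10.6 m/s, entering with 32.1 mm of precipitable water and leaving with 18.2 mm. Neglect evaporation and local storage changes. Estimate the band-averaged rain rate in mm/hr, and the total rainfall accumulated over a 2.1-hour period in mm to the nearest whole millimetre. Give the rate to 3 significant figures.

Column moisture flux per unit crosswind length is F = V × PW.
Inflow: F_in = 10.6 × 32.1 = 340.26 mm·m/s
Outflow: F_out = 10.6 × 18.2 = 192.92 mm·m/s
Steady-state rate R = (F_in − F_out)/L = (340.26 − 192.92) / 95300 m = 1.546e-03 mm/s.
R = 1.546e-03 × 3600 = 5.57 mm/hr.
Over 2.1 h: total = 5.57 × 2.1 = 11.697 ≈ 12 mm.

R ≈ 5.57 mm/hr; total ≈ 12 mm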